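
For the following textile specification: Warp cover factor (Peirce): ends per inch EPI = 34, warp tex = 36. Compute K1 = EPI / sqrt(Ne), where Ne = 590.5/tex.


Formula: K1 = EPI / sqrt(Ne), with Ne = 590.5 / tex_warp
Step 1: Ne = 590.5 / 36 = 16.403
Step 2: sqrt(Ne) = sqrt(16.403) = 4.0501
Step 3: K1 = 34 / 4.0501 = 8.4

8.4


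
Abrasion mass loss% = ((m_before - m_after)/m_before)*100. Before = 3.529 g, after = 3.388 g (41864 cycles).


Formula: Mass loss% = ((m_before - m_after) / m_before) * 100
Step 1: Mass loss = 3.529 - 3.388 = 0.141 g
Step 2: Ratio = 0.141 / 3.529 = 0.0399547
Step 3: Mass loss% = 0.0399547 * 100 = 3.99547% ≈ 4.00%

4.00%


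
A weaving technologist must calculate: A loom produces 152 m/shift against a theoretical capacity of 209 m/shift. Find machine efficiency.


Formula: Efficiency% = (Actual output / Theoretical output) * 100
Efficiency% = (152 / 209) * 100
Efficiency% = 0.727273 * 100 = 72.7273% ≈ 72.7%

72.7%


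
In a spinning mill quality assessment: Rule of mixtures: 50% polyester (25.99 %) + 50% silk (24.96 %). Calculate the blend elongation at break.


Formula: Blend property = (fraction_A * property_A) + (fraction_B * property_B)
Step 1: Contribution A = 50/100 * 25.99 % = 12.995 %
Step 2: Contribution B = 50/100 * 24.96 % = 12.48 %
Step 3: Blend elongation at break = 12.995 + 12.48 = 25.475 %

25.475 %


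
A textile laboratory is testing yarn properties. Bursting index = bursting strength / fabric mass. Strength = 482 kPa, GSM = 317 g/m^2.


Formula: Bursting Index = Bursting Strength / Fabric GSM
BI = 482 kPa / 317 g/m^2
BI = 1.521 kPa/(g/m^2)

1.521 kPa/(g/m^2)


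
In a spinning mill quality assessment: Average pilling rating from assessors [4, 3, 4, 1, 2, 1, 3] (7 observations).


Formula: Mean = sum / count
Sum = 4 + 3 + 4 + 1 + 2 + 1 + 3 = 18
Mean = 18 / 7 = 2.6

2.6


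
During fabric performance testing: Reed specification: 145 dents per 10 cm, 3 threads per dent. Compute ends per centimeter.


Formula: EPC = (dents per 10 cm * ends per dent) / 10
Step 1: Total ends per 10 cm = 145 * 3 = 435
Step 2: EPC = 435 / 10 = 43.5 ends/cm

43.5 ends/cm


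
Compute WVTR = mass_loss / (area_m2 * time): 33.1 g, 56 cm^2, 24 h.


Formula: WVTR = mass_loss / (area * time)
Step 1: Convert area: 56 cm^2 = 0.0056 m^2
Step 2: WVTR = 33.1 g / (0.0056 m^2 * 24 h)
Step 3: WVTR = 33.1 / 0.1344 = 246.3 g/m^2/h

246.3 g/m^2/h


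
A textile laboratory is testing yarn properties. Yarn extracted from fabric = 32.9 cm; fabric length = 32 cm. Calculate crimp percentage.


Formula: Crimp% = ((L_yarn - L_fabric) / L_fabric) * 100
Step 1: Extension = 32.9 - 32 = 0.9 cm
Step 2: Crimp% = (0.9 / 32) * 100
Step 3: Crimp% = 0.028125 * 100 = 2.8125% ≈ 2.8%

2.8%


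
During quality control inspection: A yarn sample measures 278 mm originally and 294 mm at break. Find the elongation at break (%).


Formula: Elongation (%) = ((L_break - L0) / L0) * 100
Step 1: Extension = 294 - 278 = 16 mm
Step 2: Elongation = (16 / 278) * 100
Step 3: Elongation = 0.057554 * 100 = 5.7554% ≈ 5.8%

5.8%


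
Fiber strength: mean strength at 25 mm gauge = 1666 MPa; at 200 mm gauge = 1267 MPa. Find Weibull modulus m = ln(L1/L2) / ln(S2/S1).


Formula: m = ln(L1/L2) / ln(S2/S1)
Step 1: ln(L1/L2) = ln(25/200) = -2.07944
Step 2: S2/S1 = 1267/1666 = 0.7605
Step 3: ln(S2/S1) = ln(0.7605) = -0.27378
Step 4: m = -2.07944 / -0.27378 = 7.60

7.60 (Weibull m)


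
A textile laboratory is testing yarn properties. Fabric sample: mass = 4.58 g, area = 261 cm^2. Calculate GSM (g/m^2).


Formula: GSM = mass_g / area_m2
Step 1: Convert area: 261 cm^2 = 261 / 10000 = 0.0261 m^2
Step 2: GSM = 4.58 g / 0.0261 m^2 = 175.5 g/m^2

175.5 g/m^2


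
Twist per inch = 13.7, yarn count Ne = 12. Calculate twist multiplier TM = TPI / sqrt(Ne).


Formula: TM = TPI / sqrt(Ne)
Step 1: sqrt(Ne) = sqrt(12) = 3.4641
Step 2: TM = 13.7 / 3.4641 = 3.95

3.95 TM


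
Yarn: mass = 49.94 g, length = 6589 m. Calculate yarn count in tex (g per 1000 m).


Formula: Tex = (mass_g / length_m) * 1000
Substituting: Tex = (49.94 / 6589) * 1000
Intermediate: 49.94 / 6589 = 0.0075793 g/m
Tex = 0.0075793 * 1000 = 7.58 tex

7.58 tex


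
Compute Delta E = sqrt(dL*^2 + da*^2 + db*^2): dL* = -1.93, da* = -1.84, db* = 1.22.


Formula: Delta E = sqrt(dL*^2 + da*^2 + db*^2)
Step 1: dL*^2 = (-1.93)^2 = 3.7249
Step 2: da*^2 = (-1.84)^2 = 3.3856
Step 3: db*^2 = 1.22^2 = 1.4884
Step 4: Sum = 3.7249 + 3.3856 + 1.4884 = 8.5989
Step 5: Delta E = sqrt(8.5989) = 2.93

2.93 Delta E


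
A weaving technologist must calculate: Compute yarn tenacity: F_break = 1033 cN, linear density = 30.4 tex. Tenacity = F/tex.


Formula: Tenacity = Breaking force / Linear density
Tenacity = 1033 cN / 30.4 tex
Tenacity = 33.98 cN/tex

33.98 cN/tex


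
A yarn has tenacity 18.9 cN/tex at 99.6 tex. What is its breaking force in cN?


Formula: Breaking force = Tenacity * Linear density
F = 18.9 cN/tex * 99.6 tex
F = 1882.44 cN

1882.44 cN


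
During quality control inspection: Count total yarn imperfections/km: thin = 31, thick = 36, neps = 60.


Formula: Total = thin places + thick places + neps
Total = 31 + 36 + 60
Total = 127 imperfections/km

127 imperfections/km


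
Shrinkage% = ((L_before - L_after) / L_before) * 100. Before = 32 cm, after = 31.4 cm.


Formula: Shrinkage% = ((L_before - L_after) / L_before) * 100
Step 1: Shrinkage = 32 - 31.4 = 0.6 cm
Step 2: Shrinkage% = (0.6 / 32) * 100
Step 3: Shrinkage% = 0.01875 * 100 = 1.875% ≈ 1.9%

1.9%


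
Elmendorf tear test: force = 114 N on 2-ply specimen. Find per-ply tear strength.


Formula: Per-ply strength = Total force / Number of plies
Per-ply = 114 N / 2
Per-ply = 57 N

57 N


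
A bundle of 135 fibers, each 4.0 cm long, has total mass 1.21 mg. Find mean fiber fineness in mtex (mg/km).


Formula: fineness (mtex) = mass (mg) / total length (km) = (mass_mg / total_length_m) * 1000
Step 1: Convert fiber length: 4.0 cm = 0.04 m
Step 2: Total fiber length = 135 * 0.04 = 5.4 m
Step 3: Linear density = 1.21 mg / 5.4 m = 0.2241 mg/m
Step 4: fineness = 0.2241 * 1000 = 224.1 mtex

224.1 mtex


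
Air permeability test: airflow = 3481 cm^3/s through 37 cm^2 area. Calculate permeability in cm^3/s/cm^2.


Formula: Air Permeability = Airflow / Test Area
AP = 3481 cm^3/s / 37 cm^2
AP = 94.1 cm^3/s/cm^2

94.1 cm^3/s/cm^2


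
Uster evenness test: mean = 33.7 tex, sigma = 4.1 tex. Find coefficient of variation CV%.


Formula: CV% = (standard deviation / mean) * 100
Step 1: Ratio = 4.1 / 33.7 = 0.121662
Step 2: CV% = 0.121662 * 100 = 12.1662% ≈ 12.2%

12.2%


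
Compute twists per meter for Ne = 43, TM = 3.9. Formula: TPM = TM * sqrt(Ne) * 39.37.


Formula: TPM = TM * sqrt(Ne) * 39.37
Step 1: sqrt(Ne) = sqrt(43) = 6.5574
Step 2: TM * sqrt(Ne) = 3.9 * 6.5574 = 25.5739
Step 3: TPM = 25.5739 * 39.37 = 1007 twists/m

1007 twists/m


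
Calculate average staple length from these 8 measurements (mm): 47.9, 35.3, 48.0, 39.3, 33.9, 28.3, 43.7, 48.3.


Formula: Mean = sum of lengths / count
Sum = 47.9 + 35.3 + 48.0 + 39.3 + 33.9 + 28.3 + 43.7 + 48.3
Sum = 324.7 mm
Mean = 324.7 / 8 = 40.59 mm

40.59 mm


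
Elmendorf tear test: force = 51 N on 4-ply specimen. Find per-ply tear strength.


Formula: Per-ply strength = Total force / Number of plies
Per-ply = 51 N / 4
Per-ply = 12.75 N

12.75 N


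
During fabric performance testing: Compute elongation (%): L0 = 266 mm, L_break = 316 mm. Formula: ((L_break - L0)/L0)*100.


Formula: Elongation (%) = ((L_break - L0) / L0) * 100
Step 1: Extension = 316 - 266 = 50 mm
Step 2: Elongation = (50 / 266) * 100
Step 3: Elongation = 0.18797 * 100 = 18.797% ≈ 18.8%

18.8%


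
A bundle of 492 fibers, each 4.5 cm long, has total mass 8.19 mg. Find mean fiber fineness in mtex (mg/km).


Formula: fineness (mtex) = mass (mg) / total length (km) = (mass_mg / total_length_m) * 1000
Step 1: Convert fiber length: 4.5 cm = 0.045 m
Step 2: Total fiber length = 492 * 0.045 = 22.14 m
Step 3: Linear density = 8.19 mg / 22.14 m = 0.3699 mg/m
Step 4: fineness = 0.3699 * 1000 = 369.9 mtex

369.9 mtex


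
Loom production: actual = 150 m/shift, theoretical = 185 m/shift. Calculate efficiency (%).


Formula: Efficiency% = (Actual output / Theoretical output) * 100
Efficiency% = (150 / 185) * 100
Efficiency% = 0.810811 * 100 = 81.0811% ≈ 81.1%

81.1%


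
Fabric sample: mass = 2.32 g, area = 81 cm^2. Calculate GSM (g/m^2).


Formula: GSM = mass_g / area_m2
Step 1: Convert area: 81 cm^2 = 81 / 10000 = 0.0081 m^2
Step 2: GSM = 2.32 g / 0.0081 m^2 = 286.4 g/m^2

286.4 g/m^2


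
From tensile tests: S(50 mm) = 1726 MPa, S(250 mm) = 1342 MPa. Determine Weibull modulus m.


Formula: m = ln(L1/L2) / ln(S2/S1)
Step 1: ln(L1/L2) = ln(50/250) = -1.60944
Step 2: S2/S1 = 1342/1726 = 0.77752
Step 3: ln(S2/S1) = ln(0.77752) = -0.25165
Step 4: m = -1.60944 / -0.25165 = 6.40

6.40 (Weibull m)


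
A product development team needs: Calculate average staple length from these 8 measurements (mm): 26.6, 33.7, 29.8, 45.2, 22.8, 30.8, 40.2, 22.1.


Formula: Mean = sum of lengths / count
Sum = 26.6 + 33.7 + 29.8 + 45.2 + 22.8 + 30.8 + 40.2 + 22.1
Sum = 251.2 mm
Mean = 251.2 / 8 = 31.40 mm

31.40 mm


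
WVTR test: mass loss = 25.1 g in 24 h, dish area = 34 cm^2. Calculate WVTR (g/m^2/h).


Formula: WVTR = mass_loss / (area * time)
Step 1: Convert area: 34 cm^2 = 0.0034 m^2
Step 2: WVTR = 25.1 g / (0.0034 m^2 * 24 h)
Step 3: WVTR = 25.1 / 0.0816 = 307.6 g/m^2/h

307.6 g/m^2/h


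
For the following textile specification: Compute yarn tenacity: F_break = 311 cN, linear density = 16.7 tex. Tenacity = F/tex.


Formula: Tenacity = Breaking force / Linear density
Tenacity = 311 cN / 16.7 tex
Tenacity = 18.62 cN/tex

18.62 cN/tex


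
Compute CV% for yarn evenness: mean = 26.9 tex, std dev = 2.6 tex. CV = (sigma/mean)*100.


Formula: CV% = (standard deviation / mean) * 100
Step 1: Ratio = 2.6 / 26.9 = 0.096654
Step 2: CV% = 0.096654 * 100 = 9.6654% ≈ 9.7%

9.7%


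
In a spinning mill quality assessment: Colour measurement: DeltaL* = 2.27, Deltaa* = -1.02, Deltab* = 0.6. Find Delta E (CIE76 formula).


Formula: Delta E = sqrt(dL*^2 + da*^2 + db*^2)
Step 1: dL*^2 = 2.27^2 = 5.1529
Step 2: da*^2 = (-1.02)^2 = 1.0404
Step 3: db*^2 = 0.6^2 = 0.36
Step 4: Sum = 5.1529 + 1.0404 + 0.36 = 6.5533
Step 5: Delta E = sqrt(6.5533) = 2.56

2.56 Delta E


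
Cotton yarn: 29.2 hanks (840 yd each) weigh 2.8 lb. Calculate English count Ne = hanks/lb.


Formula: Ne = hanks / mass_lb
Substituting: Ne = 29.2 / 2.8
Ne = 10.4

10.4 Ne


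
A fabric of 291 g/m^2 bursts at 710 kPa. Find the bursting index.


Formula: Bursting Index = Bursting Strength / Fabric GSM
BI = 710 kPa / 291 g/m^2
BI = 2.440 kPa/(g/m^2)

2.440 kPa/(g/m^2)


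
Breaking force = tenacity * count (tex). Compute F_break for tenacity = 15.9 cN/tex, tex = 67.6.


Formula: Breaking force = Tenacity * Linear density
F = 15.9 cN/tex * 67.6 tex
F = 1074.84 cN

1074.84 cN


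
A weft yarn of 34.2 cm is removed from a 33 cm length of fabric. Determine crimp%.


Formula: Crimp% = ((L_yarn - L_fabric) / L_fabric) * 100
Step 1: Extension = 34.2 - 33 = 1.2 cm
Step 2: Crimp% = (1.2 / 33) * 100
Step 3: Crimp% = 0.036364 * 100 = 3.6364% ≈ 3.6%

3.6%


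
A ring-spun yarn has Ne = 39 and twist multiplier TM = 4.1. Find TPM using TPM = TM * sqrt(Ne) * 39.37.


Formula: TPM = TM * sqrt(Ne) * 39.37
Step 1: sqrt(Ne) = sqrt(39) = 6.245
Step 2: TM * sqrt(Ne) = 4.1 * 6.245 = 25.6045
Step 3: TPM = 25.6045 * 39.37 = 1008 twists/m

1008 twists/m


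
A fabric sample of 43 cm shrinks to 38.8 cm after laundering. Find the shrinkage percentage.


Formula: Shrinkage% = ((L_before - L_after) / L_before) * 100
Step 1: Shrinkage = 43 - 38.8 = 4.2 cm
Step 2: Shrinkage% = (4.2 / 43) * 100
Step 3: Shrinkage% = 0.097674 * 100 = 9.7674% ≈ 9.8%

9.8%


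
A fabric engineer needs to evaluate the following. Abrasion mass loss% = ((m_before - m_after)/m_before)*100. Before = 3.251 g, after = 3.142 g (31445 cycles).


Formula: Mass loss% = ((m_before - m_after) / m_before) * 100
Step 1: Mass loss = 3.251 - 3.142 = 0.109 g
Step 2: Ratio = 0.109 / 3.251 = 0.0335281
Step 3: Mass loss% = 0.0335281 * 100 = 3.35281% ≈ 3.35%

3.35%


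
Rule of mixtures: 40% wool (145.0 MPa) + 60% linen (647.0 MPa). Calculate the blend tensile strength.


Formula: Blend property = (fraction_A * property_A) + (fraction_B * property_B)
Step 1: Contribution A = 40/100 * 145.0 MPa = 58.0 MPa
Step 2: Contribution B = 60/100 * 647.0 MPa = 388.2 MPa
Step 3: Blend tensile strength = 58.0 + 388.2 = 446.2 MPa

446.2 MPa


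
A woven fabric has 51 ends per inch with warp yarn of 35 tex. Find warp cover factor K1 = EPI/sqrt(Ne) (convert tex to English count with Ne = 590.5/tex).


Formula: K1 = EPI / sqrt(Ne), with Ne = 590.5 / tex_warp
Step 1: Ne = 590.5 / 35 = 16.871
Step 2: sqrt(Ne) = sqrt(16.871) = 4.1074
Step 3: K1 = 51 / 4.1074 = 12.4

12.4


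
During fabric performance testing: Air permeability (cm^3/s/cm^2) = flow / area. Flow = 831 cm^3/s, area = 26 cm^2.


Formula: Air Permeability = Airflow / Test Area
AP = 831 cm^3/s / 26 cm^2
AP = 32.0 cm^3/s/cm^2

32.0 cm^3/s/cm^2


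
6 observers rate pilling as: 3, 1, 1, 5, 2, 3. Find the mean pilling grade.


Formula: Mean = sum / count
Sum = 3 + 1 + 1 + 5 + 2 + 3 = 15
Mean = 15 / 6 = 2.5

2.5


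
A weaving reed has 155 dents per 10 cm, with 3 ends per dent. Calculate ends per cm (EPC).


Formula: EPC = (dents per 10 cm * ends per dent) / 10
Step 1: Total ends per 10 cm = 155 * 3 = 465
Step 2: EPC = 465 / 10 = 46.5 ends/cm

46.5 ends/cm


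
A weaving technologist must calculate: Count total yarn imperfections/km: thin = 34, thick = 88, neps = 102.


Formula: Total = thin places + thick places + neps
Total = 34 + 88 + 102
Total = 224 imperfections/km

224 imperfections/km


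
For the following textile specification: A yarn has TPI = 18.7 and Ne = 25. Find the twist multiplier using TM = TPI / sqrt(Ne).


Formula: TM = TPI / sqrt(Ne)
Step 1: sqrt(Ne) = sqrt(25) = 5
Step 2: TM = 18.7 / 5 = 3.74

3.74 TM


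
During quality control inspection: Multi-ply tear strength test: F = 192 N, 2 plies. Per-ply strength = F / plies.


Formula: Per-ply strength = Total force / Number of plies
Per-ply = 192 N / 2
Per-ply = 96 N

96 N


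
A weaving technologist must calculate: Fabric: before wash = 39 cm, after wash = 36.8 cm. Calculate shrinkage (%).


Formula: Shrinkage% = ((L_before - L_after) / L_before) * 100
Step 1: Shrinkage = 39 - 36.8 = 2.2 cm
Step 2: Shrinkage% = (2.2 / 39) * 100
Step 3: Shrinkage% = 0.05641 * 100 = 5.641% ≈ 5.6%

5.6%


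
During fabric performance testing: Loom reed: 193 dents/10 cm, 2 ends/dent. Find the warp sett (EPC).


Formula: EPC = (dents per 10 cm * ends per dent) / 10
Step 1: Total ends per 10 cm = 193 * 2 = 386
Step 2: EPC = 386 / 10 = 38.6 ends/cm

38.6 ends/cm


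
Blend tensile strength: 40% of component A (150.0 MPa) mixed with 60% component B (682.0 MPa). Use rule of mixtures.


Formula: Blend property = (fraction_A * property_A) + (fraction_B * property_B)
Step 1: Contribution A = 40/100 * 150.0 MPa = 60.0 MPa
Step 2: Contribution B = 60/100 * 682.0 MPa = 409.2 MPa
Step 3: Blend tensile strength = 60.0 + 409.2 = 469.2 MPa

469.2 MPa


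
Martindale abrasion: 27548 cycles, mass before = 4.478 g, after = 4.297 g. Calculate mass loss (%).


Formula: Mass loss% = ((m_before - m_after) / m_before) * 100
Step 1: Mass loss = 4.478 - 4.297 = 0.181 g
Step 2: Ratio = 0.181 / 4.478 = 0.0404198
Step 3: Mass loss% = 0.0404198 * 100 = 4.04198% ≈ 4.04%

4.04%


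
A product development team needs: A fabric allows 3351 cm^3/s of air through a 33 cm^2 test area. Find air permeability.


Formula: Air Permeability = Airflow / Test Area
AP = 3351 cm^3/s / 33 cm^2
AP = 101.5 cm^3/s/cm^2

101.5 cm^3/s/cm^2


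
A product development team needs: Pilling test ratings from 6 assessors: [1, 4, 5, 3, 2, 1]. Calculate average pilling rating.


Formula: Mean = sum / count
Sum = 1 + 4 + 5 + 3 + 2 + 1 = 16
Mean = 16 / 6 = 2.7

2.7


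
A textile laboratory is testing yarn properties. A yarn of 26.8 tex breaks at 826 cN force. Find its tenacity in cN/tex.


Formula: Tenacity = Breaking force / Linear density
Tenacity = 826 cN / 26.8 tex
Tenacity = 30.82 cN/tex

30.82 cN/tex


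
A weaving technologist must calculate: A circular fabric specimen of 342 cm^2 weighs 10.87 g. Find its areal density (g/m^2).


Formula: GSM = mass_g / area_m2
Step 1: Convert area: 342 cm^2 = 342 / 10000 = 0.0342 m^2
Step 2: GSM = 10.87 g / 0.0342 m^2 = 317.8 g/m^2

317.8 g/m^2


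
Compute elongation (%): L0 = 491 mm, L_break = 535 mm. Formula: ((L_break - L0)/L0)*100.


Formula: Elongation (%) = ((L_break - L0) / L0) * 100
Step 1: Extension = 535 - 491 = 44 mm
Step 2: Elongation = (44 / 491) * 100
Step 3: Elongation = 0.089613 * 100 = 8.9613% ≈ 9.0%

9.0%


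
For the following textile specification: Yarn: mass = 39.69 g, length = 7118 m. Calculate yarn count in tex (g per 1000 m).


Formula: Tex = (mass_g / length_m) * 1000
Substituting: Tex = (39.69 / 7118) * 1000
Intermediate: 39.69 / 7118 = 0.005576 g/m
Tex = 0.005576 * 1000 = 5.58 tex

5.58 tex


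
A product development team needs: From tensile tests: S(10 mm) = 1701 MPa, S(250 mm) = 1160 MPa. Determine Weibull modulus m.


Formula: m = ln(L1/L2) / ln(S2/S1)
Step 1: ln(L1/L2) = ln(10/250) = -3.21888
Step 2: S2/S1 = 1160/1701 = 0.68195
Step 3: ln(S2/S1) = ln(0.68195) = -0.38280
Step 4: m = -3.21888 / -0.38280 = 8.41

8.41 (Weibull m)


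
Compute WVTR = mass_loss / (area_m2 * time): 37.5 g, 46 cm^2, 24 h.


Formula: WVTR = mass_loss / (area * time)
Step 1: Convert area: 46 cm^2 = 0.0046 m^2
Step 2: WVTR = 37.5 g / (0.0046 m^2 * 24 h)
Step 3: WVTR = 37.5 / 0.1104 = 339.7 g/m^2/h

339.7 g/m^2/h


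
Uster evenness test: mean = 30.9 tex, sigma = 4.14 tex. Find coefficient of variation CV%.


Formula: CV% = (standard deviation / mean) * 100
Step 1: Ratio = 4.14 / 30.9 = 0.133981
Step 2: CV% = 0.133981 * 100 = 13.3981% ≈ 13.4%

13.4%


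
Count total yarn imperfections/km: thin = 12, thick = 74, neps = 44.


Formula: Total = thin places + thick places + neps
Total = 12 + 74 + 44
Total = 130 imperfections/km

130 imperfections/km


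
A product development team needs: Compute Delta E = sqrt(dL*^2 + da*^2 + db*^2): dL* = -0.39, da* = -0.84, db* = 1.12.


Formula: Delta E = sqrt(dL*^2 + da*^2 + db*^2)
Step 1: dL*^2 = (-0.39)^2 = 0.1521
Step 2: da*^2 = (-0.84)^2 = 0.7056
Step 3: db*^2 = 1.12^2 = 1.2544
Step 4: Sum = 0.1521 + 0.7056 + 1.2544 = 2.1121
Step 5: Delta E = sqrt(2.1121) = 1.45

1.45 Delta E


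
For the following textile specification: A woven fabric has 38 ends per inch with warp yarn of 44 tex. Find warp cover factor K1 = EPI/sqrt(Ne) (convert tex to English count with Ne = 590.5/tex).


Formula: K1 = EPI / sqrt(Ne), with Ne = 590.5 / tex_warp
Step 1: Ne = 590.5 / 44 = 13.42
Step 2: sqrt(Ne) = sqrt(13.42) = 3.6633
Step 3: K1 = 38 / 3.6633 = 10.4

10.4


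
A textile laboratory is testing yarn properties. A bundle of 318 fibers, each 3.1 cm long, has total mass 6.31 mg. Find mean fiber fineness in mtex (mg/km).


Formula: fineness (mtex) = mass (mg) / total length (km) = (mass_mg / total_length_m) * 1000
Step 1: Convert fiber length: 3.1 cm = 0.031 m
Step 2: Total fiber length = 318 * 0.031 = 9.858 m
Step 3: Linear density = 6.31 mg / 9.858 m = 0.6401 mg/m
Step 4: fineness = 0.6401 * 1000 = 640.1 mtex

640.1 mtex


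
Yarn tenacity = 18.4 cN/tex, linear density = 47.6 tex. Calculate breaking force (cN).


Formula: Breaking force = Tenacity * Linear density
F = 18.4 cN/tex * 47.6 tex
F = 875.84 cN

875.84 cN


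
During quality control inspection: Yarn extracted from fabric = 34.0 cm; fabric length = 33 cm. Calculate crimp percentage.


Formula: Crimp% = ((L_yarn - L_fabric) / L_fabric) * 100
Step 1: Extension = 34.0 - 33 = 1.0 cm
Step 2: Crimp% = (1.0 / 33) * 100
Step 3: Crimp% = 0.030303 * 100 = 3.0303% ≈ 3.0%

3.0%


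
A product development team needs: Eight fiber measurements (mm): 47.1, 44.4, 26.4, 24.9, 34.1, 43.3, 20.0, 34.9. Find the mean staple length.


Formula: Mean = sum of lengths / count
Sum = 47.1 + 44.4 + 26.4 + 24.9 + 34.1 + 43.3 + 20.0 + 34.9
Sum = 275.1 mm
Mean = 275.1 / 8 = 34.39 mm

34.39 mm


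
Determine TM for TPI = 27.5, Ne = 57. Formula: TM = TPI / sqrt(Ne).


Formula: TM = TPI / sqrt(Ne)
Step 1: sqrt(Ne) = sqrt(57) = 7.5498
Step 2: TM = 27.5 / 7.5498 = 3.64

3.64 TM


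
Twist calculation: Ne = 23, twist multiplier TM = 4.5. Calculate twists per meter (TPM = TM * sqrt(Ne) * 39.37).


Formula: TPM = TM * sqrt(Ne) * 39.37
Step 1: sqrt(Ne) = sqrt(23) = 4.7958
Step 2: TM * sqrt(Ne) = 4.5 * 4.7958 = 21.5811
Step 3: TPM = 21.5811 * 39.37 = 850 twists/m

850 twists/m


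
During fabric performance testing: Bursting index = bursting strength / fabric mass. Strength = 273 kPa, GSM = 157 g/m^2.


Formula: Bursting Index = Bursting Strength / Fabric GSM
BI = 273 kPa / 157 g/m^2
BI = 1.739 kPa/(g/m^2)

1.739 kPa/(g/m^2)


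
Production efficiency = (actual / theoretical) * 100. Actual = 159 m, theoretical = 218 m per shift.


Formula: Efficiency% = (Actual output / Theoretical output) * 100
Efficiency% = (159 / 218) * 100
Efficiency% = 0.729358 * 100 = 72.9358% ≈ 72.9%

72.9%


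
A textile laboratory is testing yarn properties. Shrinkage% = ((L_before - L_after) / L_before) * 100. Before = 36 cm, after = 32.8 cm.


Formula: Shrinkage% = ((L_before - L_after) / L_before) * 100
Step 1: Shrinkage = 36 - 32.8 = 3.2 cm
Step 2: Shrinkage% = (3.2 / 36) * 100
Step 3: Shrinkage% = 0.088889 * 100 = 8.8889% ≈ 8.9%

8.9%


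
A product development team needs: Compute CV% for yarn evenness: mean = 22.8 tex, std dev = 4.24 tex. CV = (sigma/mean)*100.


Formula: CV% = (standard deviation / mean) * 100
Step 1: Ratio = 4.24 / 22.8 = 0.185965
Step 2: CV% = 0.185965 * 100 = 18.5965% ≈ 18.6%

18.6%


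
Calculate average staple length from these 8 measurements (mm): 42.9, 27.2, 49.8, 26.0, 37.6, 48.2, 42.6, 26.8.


Formula: Mean = sum of lengths / count
Sum = 42.9 + 27.2 + 49.8 + 26.0 + 37.6 + 48.2 + 42.6 + 26.8
Sum = 301.1 mm
Mean = 301.1 / 8 = 37.64 mm

37.64 mm


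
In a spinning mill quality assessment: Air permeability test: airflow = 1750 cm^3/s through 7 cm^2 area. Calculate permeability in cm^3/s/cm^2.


Formula: Air Permeability = Airflow / Test Area
AP = 1750 cm^3/s / 7 cm^2
AP = 250.0 cm^3/s/cm^2

250.0 cm^3/s/cm^2


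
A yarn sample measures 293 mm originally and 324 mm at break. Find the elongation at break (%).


Formula: Elongation (%) = ((L_break - L0) / L0) * 100
Step 1: Extension = 324 - 293 = 31 mm
Step 2: Elongation = (31 / 293) * 100
Step 3: Elongation = 0.105802 * 100 = 10.5802% ≈ 10.6%

10.6%


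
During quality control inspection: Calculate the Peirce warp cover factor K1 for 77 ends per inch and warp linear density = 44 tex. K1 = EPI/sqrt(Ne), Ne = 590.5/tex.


Formula: K1 = EPI / sqrt(Ne), with Ne = 590.5 / tex_warp
Step 1: Ne = 590.5 / 44 = 13.42
Step 2: sqrt(Ne) = sqrt(13.42) = 3.6633
Step 3: K1 = 77 / 3.6633 = 21.0

21.0


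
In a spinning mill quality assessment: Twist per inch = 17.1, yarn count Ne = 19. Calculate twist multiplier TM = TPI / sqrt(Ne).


Formula: TM = TPI / sqrt(Ne)
Step 1: sqrt(Ne) = sqrt(19) = 4.3589
Step 2: TM = 17.1 / 4.3589 = 3.92

3.92 TM


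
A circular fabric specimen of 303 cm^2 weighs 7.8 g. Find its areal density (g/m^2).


Formula: GSM = mass_g / area_m2
Step 1: Convert area: 303 cm^2 = 303 / 10000 = 0.0303 m^2
Step 2: GSM = 7.8 g / 0.0303 m^2 = 257.4 g/m^2

257.4 g/m^2


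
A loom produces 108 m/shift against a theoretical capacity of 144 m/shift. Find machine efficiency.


Formula: Efficiency% = (Actual output / Theoretical output) * 100
Efficiency% = (108 / 144) * 100
Efficiency% = 0.75 * 100 = 75.0%

75.0%


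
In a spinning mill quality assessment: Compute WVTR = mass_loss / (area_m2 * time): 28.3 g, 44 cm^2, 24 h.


Formula: WVTR = mass_loss / (area * time)
Step 1: Convert area: 44 cm^2 = 0.0044 m^2
Step 2: WVTR = 28.3 g / (0.0044 m^2 * 24 h)
Step 3: WVTR = 28.3 / 0.1056 = 268.0 g/m^2/h

268.0 g/m^2/h


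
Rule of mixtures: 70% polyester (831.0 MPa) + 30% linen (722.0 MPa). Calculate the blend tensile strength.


Formula: Blend property = (fraction_A * property_A) + (fraction_B * property_B)
Step 1: Contribution A = 70/100 * 831.0 MPa = 581.7 MPa
Step 2: Contribution B = 30/100 * 722.0 MPa = 216.6 MPa
Step 3: Blend tensile strength = 581.7 + 216.6 = 798.3 MPa

798.3 MPa


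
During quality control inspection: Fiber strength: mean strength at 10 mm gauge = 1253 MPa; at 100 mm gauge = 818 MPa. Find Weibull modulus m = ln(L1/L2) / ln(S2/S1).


Formula: m = ln(L1/L2) / ln(S2/S1)
Step 1: ln(L1/L2) = ln(10/100) = -2.30259
Step 2: S2/S1 = 818/1253 = 0.65283
Step 3: ln(S2/S1) = ln(0.65283) = -0.42644
Step 4: m = -2.30259 / -0.42644 = 5.40

5.40 (Weibull m)


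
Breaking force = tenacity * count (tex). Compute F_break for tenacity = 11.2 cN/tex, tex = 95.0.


Formula: Breaking force = Tenacity * Linear density
F = 11.2 cN/tex * 95.0 tex
F = 1064.00 cN

1064.00 cN


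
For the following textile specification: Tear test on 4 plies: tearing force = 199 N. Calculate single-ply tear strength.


Formula: Per-ply strength = Total force / Number of plies
Per-ply = 199 N / 4
Per-ply = 49.75 N

49.75 N


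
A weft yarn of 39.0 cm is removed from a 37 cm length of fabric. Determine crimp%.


Formula: Crimp% = ((L_yarn - L_fabric) / L_fabric) * 100
Step 1: Extension = 39.0 - 37 = 2.0 cm
Step 2: Crimp% = (2.0 / 37) * 100
Step 3: Crimp% = 0.054054 * 100 = 5.4054% ≈ 5.4%

5.4%


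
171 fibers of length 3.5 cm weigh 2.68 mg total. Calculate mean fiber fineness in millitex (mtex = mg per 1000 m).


Formula: fineness (mtex) = mass (mg) / total length (km) = (mass_mg / total_length_m) * 1000
Step 1: Convert fiber length: 3.5 cm = 0.035 m
Step 2: Total fiber length = 171 * 0.035 = 5.985 m
Step 3: Linear density = 2.68 mg / 5.985 m = 0.4478 mg/m
Step 4: fineness = 0.4478 * 1000 = 447.8 mtex

447.8 mtex


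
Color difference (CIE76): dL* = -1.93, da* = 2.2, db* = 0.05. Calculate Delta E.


Formula: Delta E = sqrt(dL*^2 + da*^2 + db*^2)
Step 1: dL*^2 = (-1.93)^2 = 3.7249
Step 2: da*^2 = 2.2^2 = 4.84
Step 3: db*^2 = 0.05^2 = 0.0025
Step 4: Sum = 3.7249 + 4.84 + 0.0025 = 8.5674
Step 5: Delta E = sqrt(8.5674) = 2.93

2.93 Delta E


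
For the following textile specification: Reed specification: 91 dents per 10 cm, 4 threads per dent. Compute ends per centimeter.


Formula: EPC = (dents per 10 cm * ends per dent) / 10
Step 1: Total ends per 10 cm = 91 * 4 = 364
Step 2: EPC = 364 / 10 = 36.4 ends/cm

36.4 ends/cm


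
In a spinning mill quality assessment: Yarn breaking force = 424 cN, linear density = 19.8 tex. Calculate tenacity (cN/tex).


Formula: Tenacity = Breaking force / Linear density
Tenacity = 424 cN / 19.8 tex
Tenacity = 21.41 cN/tex

21.41 cN/tex


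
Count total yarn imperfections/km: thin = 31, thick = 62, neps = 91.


Formula: Total = thin places + thick places + neps
Total = 31 + 62 + 91
Total = 184 imperfections/km

184 imperfections/km


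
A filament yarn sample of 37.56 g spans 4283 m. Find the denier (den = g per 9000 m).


Formula: den = (mass_g / length_m) * 9000
Substituting: den = (37.56 / 4283) * 9000
Intermediate: 37.56 / 4283 = 0.00876955 g/m
den = 0.00876955 * 9000 = 78.9 denier

78.9 denier


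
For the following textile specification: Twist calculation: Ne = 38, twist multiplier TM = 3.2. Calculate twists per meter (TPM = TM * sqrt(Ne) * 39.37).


Formula: TPM = TM * sqrt(Ne) * 39.37
Step 1: sqrt(Ne) = sqrt(38) = 6.1644
Step 2: TM * sqrt(Ne) = 3.2 * 6.1644 = 19.7261
Step 3: TPM = 19.7261 * 39.37 = 777 twists/m

777 twists/m


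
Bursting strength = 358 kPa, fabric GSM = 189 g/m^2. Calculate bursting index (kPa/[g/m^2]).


Formula: Bursting Index = Bursting Strength / Fabric GSM
BI = 358 kPa / 189 g/m^2
BI = 1.894 kPa/(g/m^2)

1.894 kPa/(g/m^2)


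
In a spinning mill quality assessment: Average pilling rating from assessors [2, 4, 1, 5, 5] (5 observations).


Formula: Mean = sum / count
Sum = 2 + 4 + 1 + 5 + 5 = 17
Mean = 17 / 5 = 3.4

3.4


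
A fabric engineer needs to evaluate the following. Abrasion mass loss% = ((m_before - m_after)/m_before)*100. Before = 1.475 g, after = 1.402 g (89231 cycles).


Formula: Mass loss% = ((m_before - m_after) / m_before) * 100
Step 1: Mass loss = 1.475 - 1.402 = 0.073 g
Step 2: Ratio = 0.073 / 1.475 = 0.0494915
Step 3: Mass loss% = 0.0494915 * 100 = 4.94915% ≈ 4.95%

4.95%


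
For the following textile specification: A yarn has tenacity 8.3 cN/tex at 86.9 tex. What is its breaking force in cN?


Formula: Breaking force = Tenacity * Linear density
F = 8.3 cN/tex * 86.9 tex
F = 721.27 cN

721.27 cN


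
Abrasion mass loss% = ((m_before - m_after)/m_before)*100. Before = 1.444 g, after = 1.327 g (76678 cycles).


Formula: Mass loss% = ((m_before - m_after) / m_before) * 100
Step 1: Mass loss = 1.444 - 1.327 = 0.117 g
Step 2: Ratio = 0.117 / 1.444 = 0.0810249
Step 3: Mass loss% = 0.0810249 * 100 = 8.10249% ≈ 8.10%

8.10%


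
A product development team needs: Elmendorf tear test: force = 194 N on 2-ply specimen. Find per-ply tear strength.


Formula: Per-ply strength = Total force / Number of plies
Per-ply = 194 N / 2
Per-ply = 97 N

97 N


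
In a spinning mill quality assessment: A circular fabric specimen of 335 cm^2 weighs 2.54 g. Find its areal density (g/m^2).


Formula: GSM = mass_g / area_m2
Step 1: Convert area: 335 cm^2 = 335 / 10000 = 0.0335 m^2
Step 2: GSM = 2.54 g / 0.0335 m^2 = 75.8 g/m^2

75.8 g/m^2


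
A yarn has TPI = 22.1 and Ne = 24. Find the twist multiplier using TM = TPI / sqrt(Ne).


Formula: TM = TPI / sqrt(Ne)
Step 1: sqrt(Ne) = sqrt(24) = 4.899
Step 2: TM = 22.1 / 4.899 = 4.51

4.51 TM


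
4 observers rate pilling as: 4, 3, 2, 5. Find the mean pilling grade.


Formula: Mean = sum / count
Sum = 4 + 3 + 2 + 5 = 14
Mean = 14 / 4 = 3.5

3.5


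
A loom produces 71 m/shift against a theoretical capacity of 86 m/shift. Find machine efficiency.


Formula: Efficiency% = (Actual output / Theoretical output) * 100
Efficiency% = (71 / 86) * 100
Efficiency% = 0.825581 * 100 = 82.5581% ≈ 82.6%

82.6%


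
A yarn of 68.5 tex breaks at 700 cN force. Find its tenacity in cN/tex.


Formula: Tenacity = Breaking force / Linear density
Tenacity = 700 cN / 68.5 tex
Tenacity = 10.22 cN/tex

10.22 cN/tex


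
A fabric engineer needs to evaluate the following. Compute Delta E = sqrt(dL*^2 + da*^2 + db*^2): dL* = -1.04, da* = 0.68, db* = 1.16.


Formula: Delta E = sqrt(dL*^2 + da*^2 + db*^2)
Step 1: dL*^2 = (-1.04)^2 = 1.0816
Step 2: da*^2 = 0.68^2 = 0.4624
Step 3: db*^2 = 1.16^2 = 1.3456
Step 4: Sum = 1.0816 + 0.4624 + 1.3456 = 2.8896
Step 5: Delta E = sqrt(2.8896) = 1.7

1.7 Delta E


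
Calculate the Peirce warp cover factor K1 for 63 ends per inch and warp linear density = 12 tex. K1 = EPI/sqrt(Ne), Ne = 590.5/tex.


Formula: K1 = EPI / sqrt(Ne), with Ne = 590.5 / tex_warp
Step 1: Ne = 590.5 / 12 = 49.208
Step 2: sqrt(Ne) = sqrt(49.208) = 7.0148
Step 3: K1 = 63 / 7.0148 = 9.0

9.0


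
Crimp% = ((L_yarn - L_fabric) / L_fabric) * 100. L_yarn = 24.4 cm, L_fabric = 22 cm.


Formula: Crimp% = ((L_yarn - L_fabric) / L_fabric) * 100
Step 1: Extension = 24.4 - 22 = 2.4 cm
Step 2: Crimp% = (2.4 / 22) * 100
Step 3: Crimp% = 0.109091 * 100 = 10.9091% ≈ 10.9%

10.9%


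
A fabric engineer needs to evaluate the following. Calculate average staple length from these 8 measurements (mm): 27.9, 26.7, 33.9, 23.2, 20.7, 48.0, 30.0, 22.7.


Formula: Mean = sum of lengths / count
Sum = 27.9 + 26.7 + 33.9 + 23.2 + 20.7 + 48.0 + 30.0 + 22.7
Sum = 233.1 mm
Mean = 233.1 / 8 = 29.14 mm

29.14 mm


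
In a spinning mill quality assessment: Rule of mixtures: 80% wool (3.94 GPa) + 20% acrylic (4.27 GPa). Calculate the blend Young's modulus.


Formula: Blend property = (fraction_A * property_A) + (fraction_B * property_B)
Step 1: Contribution A = 80/100 * 3.94 GPa = 3.152 GPa
Step 2: Contribution B = 20/100 * 4.27 GPa = 0.854 GPa
Step 3: Blend Young's modulus = 3.152 + 0.854 = 4.006 GPa

4.006 GPa


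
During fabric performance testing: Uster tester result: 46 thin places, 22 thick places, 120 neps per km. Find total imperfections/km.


Formula: Total = thin places + thick places + neps
Total = 46 + 22 + 120
Total = 188 imperfections/km

188 imperfections/km


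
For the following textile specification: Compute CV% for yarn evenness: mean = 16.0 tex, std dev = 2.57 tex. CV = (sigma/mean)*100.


Formula: CV% = (standard deviation / mean) * 100
Step 1: Ratio = 2.57 / 16.0 = 0.160625
Step 2: CV% = 0.160625 * 100 = 16.0625% ≈ 16.1%

16.1%


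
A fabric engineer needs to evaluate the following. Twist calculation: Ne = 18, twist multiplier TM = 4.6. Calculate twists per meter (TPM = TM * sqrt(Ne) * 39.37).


Formula: TPM = TM * sqrt(Ne) * 39.37
Step 1: sqrt(Ne) = sqrt(18) = 4.2426
Step 2: TM * sqrt(Ne) = 4.6 * 4.2426 = 19.516
Step 3: TPM = 19.516 * 39.37 = 768 twists/m

768 twists/m


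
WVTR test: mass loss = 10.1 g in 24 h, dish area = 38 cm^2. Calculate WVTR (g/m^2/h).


Formula: WVTR = mass_loss / (area * time)
Step 1: Convert area: 38 cm^2 = 0.0038 m^2
Step 2: WVTR = 10.1 g / (0.0038 m^2 * 24 h)
Step 3: WVTR = 10.1 / 0.0912 = 110.7 g/m^2/h

110.7 g/m^2/h


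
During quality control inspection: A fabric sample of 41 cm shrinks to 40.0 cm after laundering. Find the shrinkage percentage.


Formula: Shrinkage% = ((L_before - L_after) / L_before) * 100
Step 1: Shrinkage = 41 - 40.0 = 1.0 cm
Step 2: Shrinkage% = (1.0 / 41) * 100
Step 3: Shrinkage% = 0.02439 * 100 = 2.439% ≈ 2.4%

2.4%


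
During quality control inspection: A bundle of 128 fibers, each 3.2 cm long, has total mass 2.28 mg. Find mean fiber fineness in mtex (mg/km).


Formula: fineness (mtex) = mass (mg) / total length (km) = (mass_mg / total_length_m) * 1000
Step 1: Convert fiber length: 3.2 cm = 0.032 m
Step 2: Total fiber length = 128 * 0.032 = 4.096 m
Step 3: Linear density = 2.28 mg / 4.096 m = 0.5566 mg/m
Step 4: fineness = 0.5566 * 1000 = 556.6 mtex

556.6 mtex


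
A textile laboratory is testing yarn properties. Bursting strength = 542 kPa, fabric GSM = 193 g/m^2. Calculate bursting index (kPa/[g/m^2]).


Formula: Bursting Index = Bursting Strength / Fabric GSM
BI = 542 kPa / 193 g/m^2
BI = 2.808 kPa/(g/m^2)

2.808 kPa/(g/m^2)


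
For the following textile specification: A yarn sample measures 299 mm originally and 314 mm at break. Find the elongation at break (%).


Formula: Elongation (%) = ((L_break - L0) / L0) * 100
Step 1: Extension = 314 - 299 = 15 mm
Step 2: Elongation = (15 / 299) * 100
Step 3: Elongation = 0.050167 * 100 = 5.0167% ≈ 5.0%

5.0%


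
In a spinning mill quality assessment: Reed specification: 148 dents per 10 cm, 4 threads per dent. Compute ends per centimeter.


Formula: EPC = (dents per 10 cm * ends per dent) / 10
Step 1: Total ends per 10 cm = 148 * 4 = 592
Step 2: EPC = 592 / 10 = 59.2 ends/cm

59.2 ends/cm


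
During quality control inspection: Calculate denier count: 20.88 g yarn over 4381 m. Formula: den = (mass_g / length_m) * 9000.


Formula: den = (mass_g / length_m) * 9000
Substituting: den = (20.88 / 4381) * 9000
Intermediate: 20.88 / 4381 = 0.00476604 g/m
den = 0.00476604 * 9000 = 42.9 denier

42.9 denier


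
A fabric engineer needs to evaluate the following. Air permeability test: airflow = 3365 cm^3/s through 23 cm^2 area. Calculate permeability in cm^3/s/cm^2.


Formula: Air Permeability = Airflow / Test Area
AP = 3365 cm^3/s / 23 cm^2
AP = 146.3 cm^3/s/cm^2

146.3 cm^3/s/cm^2


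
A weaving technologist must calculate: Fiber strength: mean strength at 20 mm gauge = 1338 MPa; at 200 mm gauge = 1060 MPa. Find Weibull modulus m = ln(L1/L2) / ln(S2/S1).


Formula: m = ln(L1/L2) / ln(S2/S1)
Step 1: ln(L1/L2) = ln(20/200) = -2.30259
Step 2: S2/S1 = 1060/1338 = 0.79223
Step 3: ln(S2/S1) = ln(0.79223) = -0.23290
Step 4: m = -2.30259 / -0.23290 = 9.89

9.89 (Weibull m)


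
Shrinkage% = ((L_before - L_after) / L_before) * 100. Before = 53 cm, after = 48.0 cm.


Formula: Shrinkage% = ((L_before - L_after) / L_before) * 100
Step 1: Shrinkage = 53 - 48.0 = 5.0 cm
Step 2: Shrinkage% = (5.0 / 53) * 100
Step 3: Shrinkage% = 0.09434 * 100 = 9.434% ≈ 9.4%

9.4%


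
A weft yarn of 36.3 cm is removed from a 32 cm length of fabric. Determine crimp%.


Formula: Crimp% = ((L_yarn - L_fabric) / L_fabric) * 100
Step 1: Extension = 36.3 - 32 = 4.3 cm
Step 2: Crimp% = (4.3 / 32) * 100
Step 3: Crimp% = 0.134375 * 100 = 13.4375% ≈ 13.4%

13.4%


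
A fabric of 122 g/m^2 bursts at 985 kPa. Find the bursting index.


Formula: Bursting Index = Bursting Strength / Fabric GSM
BI = 985 kPa / 122 g/m^2
BI = 8.074 kPa/(g/m^2)

8.074 kPa/(g/m^2)


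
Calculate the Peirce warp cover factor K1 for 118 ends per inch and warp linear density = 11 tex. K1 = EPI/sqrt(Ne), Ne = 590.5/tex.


Formula: K1 = EPI / sqrt(Ne), with Ne = 590.5 / tex_warp
Step 1: Ne = 590.5 / 11 = 53.682
Step 2: sqrt(Ne) = sqrt(53.682) = 7.3268
Step 3: K1 = 118 / 7.3268 = 16.1

16.1


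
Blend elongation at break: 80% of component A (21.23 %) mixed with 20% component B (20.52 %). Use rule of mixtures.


Formula: Blend property = (fraction_A * property_A) + (fraction_B * property_B)
Step 1: Contribution A = 80/100 * 21.23 % = 16.984 %
Step 2: Contribution B = 20/100 * 20.52 % = 4.104 %
Step 3: Blend elongation at break = 16.984 + 4.104 = 21.088 %

21.088 %


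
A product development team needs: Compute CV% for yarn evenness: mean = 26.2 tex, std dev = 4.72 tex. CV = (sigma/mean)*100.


Formula: CV% = (standard deviation / mean) * 100
Step 1: Ratio = 4.72 / 26.2 = 0.180153
Step 2: CV% = 0.180153 * 100 = 18.0153% ≈ 18.0%

18.0%


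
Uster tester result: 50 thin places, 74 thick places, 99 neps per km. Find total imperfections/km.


Formula: Total = thin places + thick places + neps
Total = 50 + 74 + 99
Total = 223 imperfections/km

223 imperfections/km


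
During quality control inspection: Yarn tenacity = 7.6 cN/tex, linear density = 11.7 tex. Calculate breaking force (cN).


Formula: Breaking force = Tenacity * Linear density
F = 7.6 cN/tex * 11.7 tex
F = 88.92 cN

88.92 cN


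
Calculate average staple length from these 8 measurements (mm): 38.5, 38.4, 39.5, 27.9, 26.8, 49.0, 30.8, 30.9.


Formula: Mean = sum of lengths / count
Sum = 38.5 + 38.4 + 39.5 + 27.9 + 26.8 + 49.0 + 30.8 + 30.9
Sum = 281.8 mm
Mean = 281.8 / 8 = 35.23 mm

35.23 mm


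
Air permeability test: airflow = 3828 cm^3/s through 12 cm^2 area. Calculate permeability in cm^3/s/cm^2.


Formula: Air Permeability = Airflow / Test Area
AP = 3828 cm^3/s / 12 cm^2
AP = 319.0 cm^3/s/cm^2

319.0 cm^3/s/cm^2


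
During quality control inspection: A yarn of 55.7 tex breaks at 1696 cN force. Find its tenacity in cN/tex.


Formula: Tenacity = Breaking force / Linear density
Tenacity = 1696 cN / 55.7 tex
Tenacity = 30.45 cN/tex

30.45 cN/tex


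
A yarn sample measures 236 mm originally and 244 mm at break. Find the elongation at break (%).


Formula: Elongation (%) = ((L_break - L0) / L0) * 100
Step 1: Extension = 244 - 236 = 8 mm
Step 2: Elongation = (8 / 236) * 100
Step 3: Elongation = 0.033898 * 100 = 3.3898% ≈ 3.4%

3.4%


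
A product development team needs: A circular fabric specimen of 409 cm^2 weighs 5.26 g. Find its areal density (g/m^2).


Formula: GSM = mass_g / area_m2
Step 1: Convert area: 409 cm^2 = 409 / 10000 = 0.0409 m^2
Step 2: GSM = 5.26 g / 0.0409 m^2 = 128.6 g/m^2

128.6 g/m^2
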